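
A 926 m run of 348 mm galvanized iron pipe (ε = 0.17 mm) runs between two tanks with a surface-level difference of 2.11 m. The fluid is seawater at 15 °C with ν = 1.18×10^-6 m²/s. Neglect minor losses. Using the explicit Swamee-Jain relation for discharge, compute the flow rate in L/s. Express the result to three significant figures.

Swamee-Jain (Type II): Q = -0.965·√(gD⁵h_f/L)·ln[ε/(3.7D) + √(3.17ν²L/(gD³h_f))]
√(gD⁵h_f/L) = √(9.81·0.348⁵·2.11/926) = 0.01068
ε/(3.7D) = 1.32×10^-4; √(3.17ν²L/(gD³h_f)) = 6.84×10^-5
Q = -0.965·0.01068·ln(2.005×10^-4) = 0.08776 m³/s
Check: V = 0.923 m/s, Re = 2.72×10^5, f = 0.01839, h_f = 2.12 m ≈ 2.11 m ✓

Q ≈ 87.8 L/s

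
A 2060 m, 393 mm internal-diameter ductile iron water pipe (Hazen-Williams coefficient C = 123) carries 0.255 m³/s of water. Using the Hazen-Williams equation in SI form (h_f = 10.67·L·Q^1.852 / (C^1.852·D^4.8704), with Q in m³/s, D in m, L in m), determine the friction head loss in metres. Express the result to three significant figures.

h_f = 10.67·2060·0.255^1.852 / (123^1.852·0.393^4.8704) = 22.28 m

h_f ≈ 22.3 m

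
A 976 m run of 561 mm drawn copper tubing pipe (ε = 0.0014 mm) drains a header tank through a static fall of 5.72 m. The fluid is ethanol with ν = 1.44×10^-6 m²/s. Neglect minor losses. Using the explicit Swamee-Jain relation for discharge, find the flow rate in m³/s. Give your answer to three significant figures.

Swamee-Jain (Type II): Q = -0.965·√(gD⁵h_f/L)·ln[ε/(3.7D) + √(3.17ν²L/(gD³h_f))]
√(gD⁵h_f/L) = √(9.81·0.561⁵·5.72/976) = 0.05652
ε/(3.7D) = 6.74×10^-7; √(3.17ν²L/(gD³h_f)) = 2.54×10^-5
Q = -0.965·0.05652·ln(2.612×10^-5) = 0.5756 m³/s
Check: V = 2.33 m/s, Re = 9.07×10^5, f = 0.01186, h_f = 5.70 m ≈ 5.72 m ✓

Q ≈ 0.576 m³/s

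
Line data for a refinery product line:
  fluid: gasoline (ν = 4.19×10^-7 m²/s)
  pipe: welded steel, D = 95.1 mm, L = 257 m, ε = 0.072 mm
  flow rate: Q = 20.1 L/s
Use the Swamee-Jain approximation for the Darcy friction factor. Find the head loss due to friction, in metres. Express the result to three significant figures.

V = 4Q/(πD²) = 4·0.0201/(π·0.0951²) = 2.830 m/s
Re = VD/ν = 2.830·0.0951/4.19×10^-7 = 6.42×10^5 → turbulent
ε/D = 0.072/95.1 = 7.57×10^-4
Swamee-Jain: f = 0.01905
h_f = f(L/D)V²/(2g) = 0.01905·(257/0.0951)·2.830²/(2·9.81) = 21.02 m

h_f ≈ 21.0 m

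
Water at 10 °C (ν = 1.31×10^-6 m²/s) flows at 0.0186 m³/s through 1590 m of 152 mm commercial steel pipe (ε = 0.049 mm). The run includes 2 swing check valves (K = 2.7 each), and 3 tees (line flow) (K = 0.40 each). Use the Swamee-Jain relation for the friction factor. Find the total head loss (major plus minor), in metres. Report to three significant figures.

V = 4Q/(πD²) = 1.025 m/s; V²/2g = 0.05355 m
Re = 1.19×10^5, ε/D = 3.22×10^-4 → f = 0.01913 (Swamee-Jain)
Major: h_f = f(L/D)·V²/2g = 0.01913·10461·0.05355 = 10.71 m
Minor: ΣK = 6.60; h_m = ΣK·V²/2g = 0.3534 m
Total H_L = 10.71 + 0.3534 = 11.07 m

H_L ≈ 11.1 m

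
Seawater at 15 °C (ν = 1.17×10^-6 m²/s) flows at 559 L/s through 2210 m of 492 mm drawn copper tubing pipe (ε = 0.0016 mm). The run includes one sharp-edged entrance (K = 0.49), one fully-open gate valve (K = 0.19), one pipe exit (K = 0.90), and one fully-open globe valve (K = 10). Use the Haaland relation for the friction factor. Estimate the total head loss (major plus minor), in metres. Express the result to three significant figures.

H_L ≈ 27.4 m

V = 4Q/(πD²) = 2.940 m/s; V²/2g = 0.4406 m
Re = 1.24×10^6, ε/D = 3.25×10^-6 → f = 0.01125 (Haaland)
Major: h_f = f(L/D)·V²/2g = 0.01125·4492·0.4406 = 22.26 m
Minor: ΣK = 11.6; h_m = ΣK·V²/2g = 5.103 m
Total H_L = 22.26 + 5.103 = 27.36 m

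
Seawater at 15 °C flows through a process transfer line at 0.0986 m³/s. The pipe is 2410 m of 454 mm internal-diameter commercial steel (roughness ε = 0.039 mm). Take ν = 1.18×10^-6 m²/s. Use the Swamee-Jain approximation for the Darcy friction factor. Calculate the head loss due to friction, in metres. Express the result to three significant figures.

h_f ≈ 1.59 m

V = 4Q/(πD²) = 4·0.0986/(π·0.454²) = 0.6091 m/s
Re = VD/ν = 0.6091·0.454/1.18×10^-6 = 2.34×10^5 → turbulent
ε/D = 0.039/454 = 8.59×10^-5
Swamee-Jain: f = 0.01588
h_f = f(L/D)V²/(2g) = 0.01588·(2410/0.454)·0.6091²/(2·9.81) = 1.593 m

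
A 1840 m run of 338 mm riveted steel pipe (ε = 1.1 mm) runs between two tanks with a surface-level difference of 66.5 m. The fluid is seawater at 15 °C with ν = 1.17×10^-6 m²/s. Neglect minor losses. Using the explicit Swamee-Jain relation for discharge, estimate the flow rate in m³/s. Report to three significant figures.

Swamee-Jain (Type II): Q = -0.965·√(gD⁵h_f/L)·ln[ε/(3.7D) + √(3.17ν²L/(gD³h_f))]
√(gD⁵h_f/L) = √(9.81·0.338⁵·66.5/1840) = 0.03955
ε/(3.7D) = 8.80×10^-4; √(3.17ν²L/(gD³h_f)) = 1.78×10^-5
Q = -0.965·0.03955·ln(8.974×10^-4) = 0.2678 m³/s
Check: V = 2.98 m/s, Re = 8.62×10^5, f = 0.02700, h_f = 66.7 m ≈ 66.5 m ✓

Q ≈ 0.268 m³/s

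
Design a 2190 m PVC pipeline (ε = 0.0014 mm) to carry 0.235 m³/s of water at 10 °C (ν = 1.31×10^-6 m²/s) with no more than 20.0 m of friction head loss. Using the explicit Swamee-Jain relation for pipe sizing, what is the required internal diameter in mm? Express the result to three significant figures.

Swamee-Jain (Type III): D = 0.66·[ε^1.25·(LQ²/(gh_f))^4.75 + ν·Q^9.4·(L/(gh_f))^5.2]^0.04
LQ²/(gh_f) = 0.6164; L/(gh_f) = 11.16
Term 1 = ε^1.25·(…)^4.75 = 4.84×10^-9; Term 2 = ν·Q^9.4·(…)^5.2 = 4.50×10^-7
D = 0.66·(4.84×10^-9 + 4.50×10^-7)^0.04 = 0.3680 m = 368 mm
Check: V = 2.21 m/s, Re = 6.21×10^5, f = 0.01267, h_f = 18.8 m ≈ 20.0 m ✓

D ≈ 368 mm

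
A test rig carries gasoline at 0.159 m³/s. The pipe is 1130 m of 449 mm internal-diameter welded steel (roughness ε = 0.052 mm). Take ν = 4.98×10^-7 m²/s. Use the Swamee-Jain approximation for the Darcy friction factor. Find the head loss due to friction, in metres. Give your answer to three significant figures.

h_f ≈ 1.79 m

V = 4Q/(πD²) = 4·0.159/(π·0.449²) = 1.004 m/s
Re = VD/ν = 1.004·0.449/4.98×10^-7 = 9.05×10^5 → turbulent
ε/D = 0.052/449 = 1.16×10^-4
Swamee-Jain: f = 0.01384
h_f = f(L/D)V²/(2g) = 0.01384·(1130/0.449)·1.004²/(2·9.81) = 1.791 m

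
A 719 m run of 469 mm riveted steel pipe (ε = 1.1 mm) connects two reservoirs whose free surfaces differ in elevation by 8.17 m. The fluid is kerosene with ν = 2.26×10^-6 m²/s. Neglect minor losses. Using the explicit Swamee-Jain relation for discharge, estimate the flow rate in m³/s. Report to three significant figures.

Swamee-Jain (Type II): Q = -0.965·√(gD⁵h_f/L)·ln[ε/(3.7D) + √(3.17ν²L/(gD³h_f))]
√(gD⁵h_f/L) = √(9.81·0.469⁵·8.17/719) = 0.05029
ε/(3.7D) = 6.34×10^-4; √(3.17ν²L/(gD³h_f)) = 3.75×10^-5
Q = -0.965·0.05029·ln(6.714×10^-4) = 0.3546 m³/s
Check: V = 2.05 m/s, Re = 4.26×10^5, f = 0.02495, h_f = 8.21 m ≈ 8.17 m ✓

Q ≈ 0.355 m³/s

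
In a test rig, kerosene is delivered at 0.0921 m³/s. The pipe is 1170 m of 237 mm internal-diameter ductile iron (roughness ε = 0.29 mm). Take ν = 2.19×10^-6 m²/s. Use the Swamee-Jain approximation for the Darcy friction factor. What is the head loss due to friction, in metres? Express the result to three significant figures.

h_f ≈ 24.0 m

V = 4Q/(πD²) = 4·0.0921/(π·0.237²) = 2.088 m/s
Re = VD/ν = 2.088·0.237/2.19×10^-6 = 2.26×10^5 → turbulent
ε/D = 0.29/237 = 0.00122
Swamee-Jain: f = 0.02190
h_f = f(L/D)V²/(2g) = 0.02190·(1170/0.237)·2.088²/(2·9.81) = 24.01 m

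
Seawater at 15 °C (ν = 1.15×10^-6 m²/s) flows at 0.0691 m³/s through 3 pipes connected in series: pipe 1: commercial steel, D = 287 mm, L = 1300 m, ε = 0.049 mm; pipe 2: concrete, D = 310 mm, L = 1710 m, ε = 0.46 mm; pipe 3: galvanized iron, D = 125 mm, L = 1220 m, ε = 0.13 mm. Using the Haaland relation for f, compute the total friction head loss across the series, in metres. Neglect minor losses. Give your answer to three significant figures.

H ≈ 329 m

Pipe 1: V = 1.068 m/s, Re = 2.67×10^5, ε/D = 1.71×10^-4, f = 0.01606, h_1 = f(L/D)V²/2g = 4.229 m
Pipe 2: V = 0.9155 m/s, Re = 2.47×10^5, ε/D = 0.00148, f = 0.02249, h_2 = f(L/D)V²/2g = 5.301 m
Pipe 3: V = 5.631 m/s, Re = 6.12×10^5, ε/D = 0.00104, f = 0.02028, h_3 = f(L/D)V²/2g = 319.9 m
Series → Q common, losses add: H = Σh = 329.4 m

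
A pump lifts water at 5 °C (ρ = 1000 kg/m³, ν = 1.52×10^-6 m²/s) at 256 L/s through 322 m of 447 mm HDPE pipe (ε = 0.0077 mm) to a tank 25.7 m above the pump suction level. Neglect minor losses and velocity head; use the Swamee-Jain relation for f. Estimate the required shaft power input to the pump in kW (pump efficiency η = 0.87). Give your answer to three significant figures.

P_shaft ≈ 78.0 kW

V = 4Q/(πD²) = 1.631 m/s; Re = 4.80×10^5; ε/D = 1.72×10^-5; f = 0.01345
h_f = f(L/D)V²/2g = 1.315 m
Total head H = z + h_f = 25.7 + 1.315 = 27.01 m
P_hyd = ρgQH = 1000·9.81·0.256·27.01 = 67.84 kW
P_shaft = P_hyd/η = 67.84/0.87 = 77.98 kW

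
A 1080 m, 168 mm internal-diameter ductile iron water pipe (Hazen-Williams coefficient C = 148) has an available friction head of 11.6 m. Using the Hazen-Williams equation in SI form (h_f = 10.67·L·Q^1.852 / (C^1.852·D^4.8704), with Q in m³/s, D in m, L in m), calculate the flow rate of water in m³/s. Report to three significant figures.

Q ≈ 0.0327 m³/s

Rearranging: Q = [h_f·C^1.852·D^4.8704 / (10.67·L)]^(1/1.852)
Q = [11.6·148^1.852·0.168^4.8704 / (10.67·1080)]^0.540 = 0.03271 m³/s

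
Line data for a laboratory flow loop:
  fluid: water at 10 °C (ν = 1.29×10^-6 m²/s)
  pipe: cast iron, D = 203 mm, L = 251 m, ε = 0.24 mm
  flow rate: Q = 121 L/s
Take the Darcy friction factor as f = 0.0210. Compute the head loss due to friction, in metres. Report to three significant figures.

h_f ≈ 18.5 m

V = 4Q/(πD²) = 4·0.121/(π·0.203²) = 3.739 m/s
h_f = f(L/D)V²/(2g) = 0.02100·(251/0.203)·3.739²/(2·9.81) = 18.50 m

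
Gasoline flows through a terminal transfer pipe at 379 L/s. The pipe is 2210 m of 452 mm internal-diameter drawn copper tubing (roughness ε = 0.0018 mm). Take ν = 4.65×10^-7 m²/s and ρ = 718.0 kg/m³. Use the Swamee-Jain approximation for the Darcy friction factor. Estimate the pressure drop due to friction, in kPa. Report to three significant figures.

Δp ≈ 101 kPa

V = 4Q/(πD²) = 4·0.379/(π·0.452²) = 2.362 m/s
Re = VD/ν = 2.362·0.452/4.65×10^-7 = 2.30×10^6 → turbulent
ε/D = 0.0018/452 = 3.98×10^-6
Swamee-Jain: f = 0.01031
h_f = f(L/D)V²/(2g) = 0.01031·(2210/0.452)·2.362²/(2·9.81) = 14.33 m
Δp = ρg·h_f = 718.0·9.81·14.33 = 100.9 kPa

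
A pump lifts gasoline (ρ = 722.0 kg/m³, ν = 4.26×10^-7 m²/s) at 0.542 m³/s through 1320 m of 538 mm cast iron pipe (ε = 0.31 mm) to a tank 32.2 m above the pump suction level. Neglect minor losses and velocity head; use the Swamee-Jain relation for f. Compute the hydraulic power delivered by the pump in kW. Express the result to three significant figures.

P_hyd ≈ 171 kW

V = 4Q/(πD²) = 2.384 m/s; Re = 3.01×10^6; ε/D = 5.76×10^-4; f = 0.01745
h_f = f(L/D)V²/2g = 12.41 m
Total head H = z + h_f = 32.2 + 12.41 = 44.61 m
P_hyd = ρgQH = 722.0·9.81·0.542·44.61 = 171.2 kW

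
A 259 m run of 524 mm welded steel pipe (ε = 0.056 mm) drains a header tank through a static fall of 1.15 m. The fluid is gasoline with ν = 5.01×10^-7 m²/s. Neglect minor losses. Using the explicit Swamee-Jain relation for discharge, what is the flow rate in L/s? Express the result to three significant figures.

Q ≈ 405 L/s

Swamee-Jain (Type II): Q = -0.965·√(gD⁵h_f/L)·ln[ε/(3.7D) + √(3.17ν²L/(gD³h_f))]
√(gD⁵h_f/L) = √(9.81·0.524⁵·1.15/259) = 0.04148
ε/(3.7D) = 2.89×10^-5; √(3.17ν²L/(gD³h_f)) = 1.13×10^-5
Q = -0.965·0.04148·ln(4.015×10^-5) = 0.4052 m³/s
Check: V = 1.88 m/s, Re = 1.97×10^6, f = 0.01301, h_f = 1.16 m ≈ 1.15 m ✓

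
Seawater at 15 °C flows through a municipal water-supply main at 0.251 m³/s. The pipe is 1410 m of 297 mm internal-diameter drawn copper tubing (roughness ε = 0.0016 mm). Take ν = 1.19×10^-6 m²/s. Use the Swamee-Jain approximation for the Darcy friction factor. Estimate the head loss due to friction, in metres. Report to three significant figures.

h_f ≈ 37.9 m

V = 4Q/(πD²) = 4·0.251/(π·0.297²) = 3.623 m/s
Re = VD/ν = 3.623·0.297/1.19×10^-6 = 9.04×10^5 → turbulent
ε/D = 0.0016/297 = 5.39×10^-6
Swamee-Jain: f = 0.01193
h_f = f(L/D)V²/(2g) = 0.01193·(1410/0.297)·3.623²/(2·9.81) = 37.90 m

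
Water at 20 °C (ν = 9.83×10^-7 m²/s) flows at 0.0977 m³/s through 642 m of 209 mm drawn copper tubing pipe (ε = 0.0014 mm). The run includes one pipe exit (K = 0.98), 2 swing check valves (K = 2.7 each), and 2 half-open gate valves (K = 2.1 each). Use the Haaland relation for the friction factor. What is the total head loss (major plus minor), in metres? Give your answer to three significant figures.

V = 4Q/(πD²) = 2.848 m/s; V²/2g = 0.4134 m
Re = 6.05×10^5, ε/D = 6.70×10^-6 → f = 0.01271 (Haaland)
Major: h_f = f(L/D)·V²/2g = 0.01271·3072·0.4134 = 16.14 m
Minor: ΣK = 10.6; h_m = ΣK·V²/2g = 4.373 m
Total H_L = 16.14 + 4.373 = 20.51 m

H_L ≈ 20.5 m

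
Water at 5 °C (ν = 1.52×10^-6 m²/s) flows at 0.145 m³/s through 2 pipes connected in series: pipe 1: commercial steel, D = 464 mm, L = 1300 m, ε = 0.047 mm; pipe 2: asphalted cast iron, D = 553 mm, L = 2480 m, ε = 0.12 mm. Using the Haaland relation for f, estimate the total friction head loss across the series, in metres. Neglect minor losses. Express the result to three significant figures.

Pipe 1: V = 0.8575 m/s, Re = 2.62×10^5, ε/D = 1.01×10^-4, f = 0.01554, h_1 = f(L/D)V²/2g = 1.632 m
Pipe 2: V = 0.6037 m/s, Re = 2.20×10^5, ε/D = 2.17×10^-4, f = 0.01678, h_2 = f(L/D)V²/2g = 1.398 m
Series → Q common, losses add: H = Σh = 3.030 m

H ≈ 3.03 m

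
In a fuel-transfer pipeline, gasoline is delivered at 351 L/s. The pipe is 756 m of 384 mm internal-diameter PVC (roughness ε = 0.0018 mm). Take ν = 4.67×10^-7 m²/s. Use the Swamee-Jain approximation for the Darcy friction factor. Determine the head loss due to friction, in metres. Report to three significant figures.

h_f ≈ 9.42 m

V = 4Q/(πD²) = 4·0.351/(π·0.384²) = 3.031 m/s
Re = VD/ν = 3.031·0.384/4.67×10^-7 = 2.49×10^6 → turbulent
ε/D = 0.0018/384 = 4.69×10^-6
Swamee-Jain: f = 0.01022
h_f = f(L/D)V²/(2g) = 0.01022·(756/0.384)·3.031²/(2·9.81) = 9.418 m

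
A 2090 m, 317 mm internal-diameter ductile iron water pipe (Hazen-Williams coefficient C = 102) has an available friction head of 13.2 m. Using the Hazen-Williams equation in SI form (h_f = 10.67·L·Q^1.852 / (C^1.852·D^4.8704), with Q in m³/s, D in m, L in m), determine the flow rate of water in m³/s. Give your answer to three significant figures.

Rearranging: Q = [h_f·C^1.852·D^4.8704 / (10.67·L)]^(1/1.852)
Q = [13.2·102^1.852·0.317^4.8704 / (10.67·2090)]^0.540 = 0.08988 m³/s

Q ≈ 0.0899 m³/s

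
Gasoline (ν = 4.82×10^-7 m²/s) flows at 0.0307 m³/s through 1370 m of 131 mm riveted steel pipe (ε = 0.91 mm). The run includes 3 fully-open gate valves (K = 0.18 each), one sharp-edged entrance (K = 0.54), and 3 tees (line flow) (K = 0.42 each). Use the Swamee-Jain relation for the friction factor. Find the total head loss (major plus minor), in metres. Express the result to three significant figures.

V = 4Q/(πD²) = 2.278 m/s; V²/2g = 0.2644 m
Re = 6.19×10^5, ε/D = 0.00695 → f = 0.03383 (Swamee-Jain)
Major: h_f = f(L/D)·V²/2g = 0.03383·10458·0.2644 = 93.56 m
Minor: ΣK = 2.34; h_m = ΣK·V²/2g = 0.6188 m
Total H_L = 93.56 + 0.6188 = 94.18 m

H_L ≈ 94.2 m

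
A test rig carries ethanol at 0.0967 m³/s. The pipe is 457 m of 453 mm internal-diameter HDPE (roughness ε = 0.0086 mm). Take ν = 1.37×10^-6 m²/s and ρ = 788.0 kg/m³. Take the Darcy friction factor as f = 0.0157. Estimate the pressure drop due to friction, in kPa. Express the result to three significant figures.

Δp ≈ 2.25 kPa

V = 4Q/(πD²) = 4·0.0967/(π·0.453²) = 0.6000 m/s
h_f = f(L/D)V²/(2g) = 0.01570·(457/0.453)·0.6000²/(2·9.81) = 0.2906 m
Δp = ρg·h_f = 788.0·9.81·0.2906 = 2.246 kPa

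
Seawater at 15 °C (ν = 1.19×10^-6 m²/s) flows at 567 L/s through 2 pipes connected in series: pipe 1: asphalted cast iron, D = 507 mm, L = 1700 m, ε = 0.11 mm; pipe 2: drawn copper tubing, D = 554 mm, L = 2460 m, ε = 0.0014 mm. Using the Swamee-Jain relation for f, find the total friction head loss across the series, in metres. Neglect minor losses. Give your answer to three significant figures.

Pipe 1: V = 2.809 m/s, Re = 1.20×10^6, ε/D = 2.17×10^-4, f = 0.01482, h_1 = f(L/D)V²/2g = 19.98 m
Pipe 2: V = 2.352 m/s, Re = 1.10×10^6, ε/D = 2.53×10^-6, f = 0.01150, h_2 = f(L/D)V²/2g = 14.40 m
Series → Q common, losses add: H = Σh = 34.37 m

H ≈ 34.4 m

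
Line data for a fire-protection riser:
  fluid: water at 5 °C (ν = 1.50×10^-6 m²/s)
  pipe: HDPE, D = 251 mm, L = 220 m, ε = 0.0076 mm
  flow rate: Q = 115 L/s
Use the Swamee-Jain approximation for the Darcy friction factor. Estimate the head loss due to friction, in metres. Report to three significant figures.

V = 4Q/(πD²) = 4·0.115/(π·0.251²) = 2.324 m/s
Re = VD/ν = 2.324·0.251/1.50×10^-6 = 3.89×10^5 → turbulent
ε/D = 0.0076/251 = 3.03×10^-5
Swamee-Jain: f = 0.01410
h_f = f(L/D)V²/(2g) = 0.01410·(220/0.251)·2.324²/(2·9.81) = 3.404 m

h_f ≈ 3.40 m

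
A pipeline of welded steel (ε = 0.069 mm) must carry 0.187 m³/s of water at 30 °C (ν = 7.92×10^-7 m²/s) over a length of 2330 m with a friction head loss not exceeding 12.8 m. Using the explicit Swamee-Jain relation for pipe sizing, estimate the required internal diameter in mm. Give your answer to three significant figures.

D ≈ 383 mm

Swamee-Jain (Type III): D = 0.66·[ε^1.25·(LQ²/(gh_f))^4.75 + ν·Q^9.4·(L/(gh_f))^5.2]^0.04
LQ²/(gh_f) = 0.6489; L/(gh_f) = 18.56
Term 1 = ε^1.25·(…)^4.75 = 8.06×10^-7; Term 2 = ν·Q^9.4·(…)^5.2 = 4.47×10^-7
D = 0.66·(8.06×10^-7 + 4.47×10^-7)^0.04 = 0.3832 m = 383 mm
Check: V = 1.62 m/s, Re = 7.84×10^5, f = 0.01478, h_f = 12.0 m ≈ 12.8 m ✓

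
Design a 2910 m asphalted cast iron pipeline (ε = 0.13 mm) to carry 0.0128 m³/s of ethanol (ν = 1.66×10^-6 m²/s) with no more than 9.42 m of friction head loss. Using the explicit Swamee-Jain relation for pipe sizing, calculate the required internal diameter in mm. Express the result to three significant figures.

D ≈ 159 mm

Swamee-Jain (Type III): D = 0.66·[ε^1.25·(LQ²/(gh_f))^4.75 + ν·Q^9.4·(L/(gh_f))^5.2]^0.04
LQ²/(gh_f) = 0.005159; L/(gh_f) = 31.49
Term 1 = ε^1.25·(…)^4.75 = 1.89×10^-16; Term 2 = ν·Q^9.4·(…)^5.2 = 1.65×10^-16
D = 0.66·(1.89×10^-16 + 1.65×10^-16)^0.04 = 0.1591 m = 159 mm
Check: V = 0.644 m/s, Re = 6.17×10^4, f = 0.02296, h_f = 8.88 m ≈ 9.42 m ✓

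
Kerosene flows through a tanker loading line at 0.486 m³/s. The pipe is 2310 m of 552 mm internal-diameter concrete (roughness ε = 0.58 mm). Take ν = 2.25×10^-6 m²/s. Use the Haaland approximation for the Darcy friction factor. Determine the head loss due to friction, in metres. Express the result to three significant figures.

V = 4Q/(πD²) = 4·0.486/(π·0.552²) = 2.031 m/s
Re = VD/ν = 2.031·0.552/2.25×10^-6 = 4.98×10^5 → turbulent
ε/D = 0.58/552 = 0.00105
Haaland: f = 0.02042
h_f = f(L/D)V²/(2g) = 0.02042·(2310/0.552)·2.031²/(2·9.81) = 17.96 m

h_f ≈ 18.0 m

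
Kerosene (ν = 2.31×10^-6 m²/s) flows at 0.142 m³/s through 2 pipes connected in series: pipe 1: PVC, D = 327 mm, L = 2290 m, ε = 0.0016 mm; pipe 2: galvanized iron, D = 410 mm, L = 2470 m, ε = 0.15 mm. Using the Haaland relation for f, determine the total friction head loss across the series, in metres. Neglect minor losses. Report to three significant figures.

H ≈ 21.7 m

Pipe 1: V = 1.691 m/s, Re = 2.39×10^5, ε/D = 4.89×10^-6, f = 0.01500, h_1 = f(L/D)V²/2g = 15.31 m
Pipe 2: V = 1.076 m/s, Re = 1.91×10^5, ε/D = 3.66×10^-4, f = 0.01798, h_2 = f(L/D)V²/2g = 6.388 m
Series → Q common, losses add: H = Σh = 21.70 m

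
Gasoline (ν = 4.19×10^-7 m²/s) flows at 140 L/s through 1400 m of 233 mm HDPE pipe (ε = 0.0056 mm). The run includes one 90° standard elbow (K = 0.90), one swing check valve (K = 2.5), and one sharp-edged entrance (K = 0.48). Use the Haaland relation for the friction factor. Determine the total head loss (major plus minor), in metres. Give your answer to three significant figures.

V = 4Q/(πD²) = 3.283 m/s; V²/2g = 0.5495 m
Re = 1.83×10^6, ε/D = 2.40×10^-5 → f = 0.01117 (Haaland)
Major: h_f = f(L/D)·V²/2g = 0.01117·6009·0.5495 = 36.86 m
Minor: ΣK = 3.88; h_m = ΣK·V²/2g = 2.132 m
Total H_L = 36.86 + 2.132 = 39.00 m

H_L ≈ 39.0 m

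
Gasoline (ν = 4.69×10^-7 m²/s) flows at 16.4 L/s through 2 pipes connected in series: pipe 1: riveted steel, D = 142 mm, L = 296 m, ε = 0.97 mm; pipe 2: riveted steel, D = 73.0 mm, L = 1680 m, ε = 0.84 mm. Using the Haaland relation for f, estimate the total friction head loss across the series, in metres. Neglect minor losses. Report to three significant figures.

H ≈ 723 m

Pipe 1: V = 1.036 m/s, Re = 3.14×10^5, ε/D = 0.00683, f = 0.03375, h_1 = f(L/D)V²/2g = 3.845 m
Pipe 2: V = 3.918 m/s, Re = 6.10×10^5, ε/D = 0.0115, f = 0.03993, h_2 = f(L/D)V²/2g = 719.2 m
Series → Q common, losses add: H = Σh = 723.0 m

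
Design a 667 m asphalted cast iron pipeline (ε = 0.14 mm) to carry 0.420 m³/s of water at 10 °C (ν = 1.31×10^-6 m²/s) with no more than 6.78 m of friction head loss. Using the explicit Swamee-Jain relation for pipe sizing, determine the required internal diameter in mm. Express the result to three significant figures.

Swamee-Jain (Type III): D = 0.66·[ε^1.25·(LQ²/(gh_f))^4.75 + ν·Q^9.4·(L/(gh_f))^5.2]^0.04
LQ²/(gh_f) = 1.769; L/(gh_f) = 10.03
Term 1 = ε^1.25·(…)^4.75 = 2.29×10^-4; Term 2 = ν·Q^9.4·(…)^5.2 = 6.06×10^-5
D = 0.66·(2.29×10^-4 + 6.06×10^-5)^0.04 = 0.4764 m = 476 mm
Check: V = 2.36 m/s, Re = 8.57×10^5, f = 0.01581, h_f = 6.26 m ≈ 6.78 m ✓

D ≈ 476 mm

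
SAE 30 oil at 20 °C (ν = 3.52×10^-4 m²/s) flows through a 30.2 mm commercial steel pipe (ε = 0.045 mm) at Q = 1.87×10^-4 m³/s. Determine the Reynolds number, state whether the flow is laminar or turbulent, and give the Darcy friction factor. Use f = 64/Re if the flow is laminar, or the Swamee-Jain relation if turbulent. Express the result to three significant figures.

V = 4Q/(πD²) = 0.2611 m/s
Re = VD/ν = 0.2611·0.0302/3.52×10^-4 = 22.4
Re < 2300 → laminar → f = 64/Re = 2.857

Re ≈ 22.4; laminar; f = 64/Re ≈ 2.86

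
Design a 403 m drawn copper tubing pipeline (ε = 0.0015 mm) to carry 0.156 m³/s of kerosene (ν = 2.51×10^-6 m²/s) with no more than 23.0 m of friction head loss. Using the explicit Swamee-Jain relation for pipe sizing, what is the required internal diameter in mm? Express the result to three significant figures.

Swamee-Jain (Type III): D = 0.66·[ε^1.25·(LQ²/(gh_f))^4.75 + ν·Q^9.4·(L/(gh_f))^5.2]^0.04
LQ²/(gh_f) = 0.04347; L/(gh_f) = 1.786
Term 1 = ε^1.25·(…)^4.75 = 1.78×10^-14; Term 2 = ν·Q^9.4·(…)^5.2 = 1.33×10^-12
D = 0.66·(1.78×10^-14 + 1.33×10^-12)^0.04 = 0.2212 m = 221 mm
Check: V = 4.06 m/s, Re = 3.58×10^5, f = 0.01400, h_f = 21.4 m ≈ 23.0 m ✓

D ≈ 221 mm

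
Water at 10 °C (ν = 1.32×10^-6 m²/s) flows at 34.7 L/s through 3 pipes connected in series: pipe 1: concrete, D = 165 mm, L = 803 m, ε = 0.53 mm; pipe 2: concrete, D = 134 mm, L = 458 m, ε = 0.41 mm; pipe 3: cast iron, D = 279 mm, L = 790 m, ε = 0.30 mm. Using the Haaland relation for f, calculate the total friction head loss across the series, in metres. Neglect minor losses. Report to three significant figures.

Pipe 1: V = 1.623 m/s, Re = 2.03×10^5, ε/D = 0.00321, f = 0.02729, h_1 = f(L/D)V²/2g = 17.83 m
Pipe 2: V = 2.461 m/s, Re = 2.50×10^5, ε/D = 0.00306, f = 0.02684, h_2 = f(L/D)V²/2g = 28.31 m
Pipe 3: V = 0.5676 m/s, Re = 1.20×10^5, ε/D = 0.00108, f = 0.02190, h_3 = f(L/D)V²/2g = 1.018 m
Series → Q common, losses add: H = Σh = 47.16 m

H ≈ 47.2 m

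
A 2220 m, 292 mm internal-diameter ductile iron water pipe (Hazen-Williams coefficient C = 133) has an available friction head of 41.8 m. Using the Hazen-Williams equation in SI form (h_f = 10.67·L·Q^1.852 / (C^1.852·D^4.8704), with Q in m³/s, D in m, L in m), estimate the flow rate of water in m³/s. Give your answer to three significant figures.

Q ≈ 0.170 m³/s

Rearranging: Q = [h_f·C^1.852·D^4.8704 / (10.67·L)]^(1/1.852)
Q = [41.8·133^1.852·0.292^4.8704 / (10.67·2220)]^0.540 = 0.1703 m³/s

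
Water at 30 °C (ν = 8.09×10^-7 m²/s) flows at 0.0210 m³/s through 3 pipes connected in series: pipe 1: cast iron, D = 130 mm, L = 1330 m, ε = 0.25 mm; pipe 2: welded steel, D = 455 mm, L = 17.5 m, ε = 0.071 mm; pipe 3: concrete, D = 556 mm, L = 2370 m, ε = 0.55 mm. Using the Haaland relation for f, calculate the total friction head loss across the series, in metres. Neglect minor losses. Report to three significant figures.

Pipe 1: V = 1.582 m/s, Re = 2.54×10^5, ε/D = 0.00192, f = 0.02386, h_1 = f(L/D)V²/2g = 31.15 m
Pipe 2: V = 0.1292 m/s, Re = 7.26×10^4, ε/D = 1.56×10^-4, f = 0.01965, h_2 = f(L/D)V²/2g = 6.426×10^-4 m
Pipe 3: V = 0.08649 m/s, Re = 5.94×10^4, ε/D = 9.89×10^-4, f = 0.02318, h_3 = f(L/D)V²/2g = 0.03767 m
Series → Q common, losses add: H = Σh = 31.19 m

H ≈ 31.2 m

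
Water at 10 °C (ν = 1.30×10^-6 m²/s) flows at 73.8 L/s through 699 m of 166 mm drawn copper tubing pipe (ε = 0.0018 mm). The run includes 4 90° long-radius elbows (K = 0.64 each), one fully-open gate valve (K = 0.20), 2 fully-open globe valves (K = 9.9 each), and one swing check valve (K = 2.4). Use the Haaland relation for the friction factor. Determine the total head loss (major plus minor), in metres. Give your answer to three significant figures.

V = 4Q/(πD²) = 3.410 m/s; V²/2g = 0.5927 m
Re = 4.35×10^5, ε/D = 1.08×10^-5 → f = 0.01350 (Haaland)
Major: h_f = f(L/D)·V²/2g = 0.01350·4211·0.5927 = 33.70 m
Minor: ΣK = 25.0; h_m = ΣK·V²/2g = 14.79 m
Total H_L = 33.70 + 14.79 = 48.49 m

H_L ≈ 48.5 m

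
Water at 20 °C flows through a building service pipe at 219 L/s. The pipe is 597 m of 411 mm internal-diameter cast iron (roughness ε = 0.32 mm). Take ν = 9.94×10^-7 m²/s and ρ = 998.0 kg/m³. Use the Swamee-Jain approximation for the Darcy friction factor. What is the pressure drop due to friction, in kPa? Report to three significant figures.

V = 4Q/(πD²) = 4·0.219/(π·0.411²) = 1.651 m/s
Re = VD/ν = 1.651·0.411/9.94×10^-7 = 6.83×10^5 → turbulent
ε/D = 0.32/411 = 7.79×10^-4
Swamee-Jain: f = 0.01913
h_f = f(L/D)V²/(2g) = 0.01913·(597/0.411)·1.651²/(2·9.81) = 3.859 m
Δp = ρg·h_f = 998.0·9.81·3.859 = 37.78 kPa

Δp ≈ 37.8 kPa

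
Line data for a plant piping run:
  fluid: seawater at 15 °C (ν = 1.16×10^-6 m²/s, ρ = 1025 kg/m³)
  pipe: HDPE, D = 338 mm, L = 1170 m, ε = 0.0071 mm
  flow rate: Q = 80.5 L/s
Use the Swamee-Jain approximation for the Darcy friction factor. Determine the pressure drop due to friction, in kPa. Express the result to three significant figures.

V = 4Q/(πD²) = 4·0.0805/(π·0.338²) = 0.8972 m/s
Re = VD/ν = 0.8972·0.338/1.16×10^-6 = 2.61×10^5 → turbulent
ε/D = 0.0071/338 = 2.10×10^-5
Swamee-Jain: f = 0.01498
h_f = f(L/D)V²/(2g) = 0.01498·(1170/0.338)·0.8972²/(2·9.81) = 2.127 m
Δp = ρg·h_f = 1025·9.81·2.127 = 21.39 kPa

Δp ≈ 21.4 kPa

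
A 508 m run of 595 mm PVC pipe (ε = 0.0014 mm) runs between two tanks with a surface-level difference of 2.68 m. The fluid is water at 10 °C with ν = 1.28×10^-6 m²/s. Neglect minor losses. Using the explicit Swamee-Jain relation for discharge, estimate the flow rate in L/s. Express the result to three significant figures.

Q ≈ 642 L/s

Swamee-Jain (Type II): Q = -0.965·√(gD⁵h_f/L)·ln[ε/(3.7D) + √(3.17ν²L/(gD³h_f))]
√(gD⁵h_f/L) = √(9.81·0.595⁵·2.68/508) = 0.06212
ε/(3.7D) = 6.36×10^-7; √(3.17ν²L/(gD³h_f)) = 2.18×10^-5
Q = -0.965·0.06212·ln(2.246×10^-5) = 0.6417 m³/s
Check: V = 2.31 m/s, Re = 1.07×10^6, f = 0.01153, h_f = 2.67 m ≈ 2.68 m ✓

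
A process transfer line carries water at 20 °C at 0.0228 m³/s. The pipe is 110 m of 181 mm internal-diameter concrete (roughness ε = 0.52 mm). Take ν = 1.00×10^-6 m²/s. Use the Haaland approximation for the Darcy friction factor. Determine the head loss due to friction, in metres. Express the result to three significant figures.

h_f ≈ 0.649 m

V = 4Q/(πD²) = 4·0.0228/(π·0.181²) = 0.8861 m/s
Re = VD/ν = 0.8861·0.181/1.00×10^-6 = 1.60×10^5 → turbulent
ε/D = 0.52/181 = 0.00287
Haaland: f = 0.02667
h_f = f(L/D)V²/(2g) = 0.02667·(110/0.181)·0.8861²/(2·9.81) = 0.6486 m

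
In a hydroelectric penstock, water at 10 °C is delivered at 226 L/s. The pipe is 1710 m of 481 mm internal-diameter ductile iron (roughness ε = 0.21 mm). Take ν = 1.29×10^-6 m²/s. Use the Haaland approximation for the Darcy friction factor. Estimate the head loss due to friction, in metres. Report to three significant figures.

V = 4Q/(πD²) = 4·0.226/(π·0.481²) = 1.244 m/s
Re = VD/ν = 1.244·0.481/1.29×10^-6 = 4.64×10^5 → turbulent
ε/D = 0.21/481 = 4.37×10^-4
Haaland: f = 0.01723
h_f = f(L/D)V²/(2g) = 0.01723·(1710/0.481)·1.244²/(2·9.81) = 4.828 m

h_f ≈ 4.83 m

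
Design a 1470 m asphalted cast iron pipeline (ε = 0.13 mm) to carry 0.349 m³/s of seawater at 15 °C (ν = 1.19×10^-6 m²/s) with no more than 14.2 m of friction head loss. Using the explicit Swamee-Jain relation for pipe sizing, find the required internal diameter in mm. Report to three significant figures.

D ≈ 447 mm

Swamee-Jain (Type III): D = 0.66·[ε^1.25·(LQ²/(gh_f))^4.75 + ν·Q^9.4·(L/(gh_f))^5.2]^0.04
LQ²/(gh_f) = 1.285; L/(gh_f) = 10.55
Term 1 = ε^1.25·(…)^4.75 = 4.57×10^-5; Term 2 = ν·Q^9.4·(…)^5.2 = 1.26×10^-5
D = 0.66·(4.57×10^-5 + 1.26×10^-5)^0.04 = 0.4469 m = 447 mm
Check: V = 2.23 m/s, Re = 8.36×10^5, f = 0.01581, h_f = 13.1 m ≈ 14.2 m ✓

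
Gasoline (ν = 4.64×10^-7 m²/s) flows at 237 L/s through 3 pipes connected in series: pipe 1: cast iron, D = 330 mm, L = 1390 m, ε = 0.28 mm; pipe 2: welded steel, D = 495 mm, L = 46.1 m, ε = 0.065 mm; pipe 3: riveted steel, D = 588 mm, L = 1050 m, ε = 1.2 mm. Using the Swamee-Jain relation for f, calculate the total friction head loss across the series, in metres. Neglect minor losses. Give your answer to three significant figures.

H ≈ 33.3 m

Pipe 1: V = 2.771 m/s, Re = 1.97×10^6, ε/D = 8.48×10^-4, f = 0.01911, h_1 = f(L/D)V²/2g = 31.51 m
Pipe 2: V = 1.232 m/s, Re = 1.31×10^6, ε/D = 1.31×10^-4, f = 0.01369, h_2 = f(L/D)V²/2g = 0.09859 m
Pipe 3: V = 0.8728 m/s, Re = 1.11×10^6, ε/D = 0.00204, f = 0.02378, h_3 = f(L/D)V²/2g = 1.649 m
Series → Q common, losses add: H = Σh = 33.25 m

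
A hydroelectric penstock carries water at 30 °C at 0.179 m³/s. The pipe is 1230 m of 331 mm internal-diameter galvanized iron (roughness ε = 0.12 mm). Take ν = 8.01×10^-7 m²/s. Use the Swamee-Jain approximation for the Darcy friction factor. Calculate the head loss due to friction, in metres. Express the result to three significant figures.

V = 4Q/(πD²) = 4·0.179/(π·0.331²) = 2.080 m/s
Re = VD/ν = 2.080·0.331/8.01×10^-7 = 8.60×10^5 → turbulent
ε/D = 0.12/331 = 3.63×10^-4
Swamee-Jain: f = 0.01639
h_f = f(L/D)V²/(2g) = 0.01639·(1230/0.331)·2.080²/(2·9.81) = 13.43 m

h_f ≈ 13.4 m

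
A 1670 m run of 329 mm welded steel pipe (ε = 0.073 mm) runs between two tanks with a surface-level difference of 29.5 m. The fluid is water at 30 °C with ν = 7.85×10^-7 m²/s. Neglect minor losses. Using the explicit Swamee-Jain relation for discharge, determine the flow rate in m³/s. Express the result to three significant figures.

Swamee-Jain (Type II): Q = -0.965·√(gD⁵h_f/L)·ln[ε/(3.7D) + √(3.17ν²L/(gD³h_f))]
√(gD⁵h_f/L) = √(9.81·0.329⁵·29.5/1670) = 0.02585
ε/(3.7D) = 6.00×10^-5; √(3.17ν²L/(gD³h_f)) = 1.78×10^-5
Q = -0.965·0.02585·ln(7.776×10^-5) = 0.2360 m³/s
Check: V = 2.78 m/s, Re = 1.16×10^6, f = 0.01489, h_f = 29.7 m ≈ 29.5 m ✓

Q ≈ 0.236 m³/s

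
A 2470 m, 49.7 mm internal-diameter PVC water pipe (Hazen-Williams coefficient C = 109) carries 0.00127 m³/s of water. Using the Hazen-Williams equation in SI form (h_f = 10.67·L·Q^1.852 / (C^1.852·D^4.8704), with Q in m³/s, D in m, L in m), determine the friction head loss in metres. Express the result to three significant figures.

h_f = 10.67·2470·0.00127^1.852 / (109^1.852·0.0497^4.8704) = 42.96 m

h_f ≈ 43.0 m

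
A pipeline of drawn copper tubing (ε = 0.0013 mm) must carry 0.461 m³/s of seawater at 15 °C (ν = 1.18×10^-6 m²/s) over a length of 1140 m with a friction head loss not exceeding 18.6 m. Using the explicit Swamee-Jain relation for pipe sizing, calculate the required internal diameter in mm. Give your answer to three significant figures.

Swamee-Jain (Type III): D = 0.66·[ε^1.25·(LQ²/(gh_f))^4.75 + ν·Q^9.4·(L/(gh_f))^5.2]^0.04
LQ²/(gh_f) = 1.328; L/(gh_f) = 6.248
Term 1 = ε^1.25·(…)^4.75 = 1.69×10^-7; Term 2 = ν·Q^9.4·(…)^5.2 = 1.12×10^-5
D = 0.66·(1.69×10^-7 + 1.12×10^-5)^0.04 = 0.4185 m = 419 mm
Check: V = 3.35 m/s, Re = 1.19×10^6, f = 0.01136, h_f = 17.7 m ≈ 18.6 m ✓

D ≈ 419 mm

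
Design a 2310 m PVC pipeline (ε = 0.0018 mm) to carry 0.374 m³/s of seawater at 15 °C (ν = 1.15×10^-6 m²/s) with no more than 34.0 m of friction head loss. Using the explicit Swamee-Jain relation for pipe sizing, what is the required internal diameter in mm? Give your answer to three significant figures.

D ≈ 395 mm

Swamee-Jain (Type III): D = 0.66·[ε^1.25·(LQ²/(gh_f))^4.75 + ν·Q^9.4·(L/(gh_f))^5.2]^0.04
LQ²/(gh_f) = 0.9687; L/(gh_f) = 6.926
Term 1 = ε^1.25·(…)^4.75 = 5.67×10^-8; Term 2 = ν·Q^9.4·(…)^5.2 = 2.61×10^-6
D = 0.66·(5.67×10^-8 + 2.61×10^-6)^0.04 = 0.3950 m = 395 mm
Check: V = 3.05 m/s, Re = 1.05×10^6, f = 0.01163, h_f = 32.3 m ≈ 34.0 m ✓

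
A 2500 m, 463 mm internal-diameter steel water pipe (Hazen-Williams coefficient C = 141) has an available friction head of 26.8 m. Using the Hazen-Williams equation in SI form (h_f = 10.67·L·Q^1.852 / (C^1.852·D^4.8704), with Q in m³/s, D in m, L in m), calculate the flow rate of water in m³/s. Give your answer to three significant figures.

Rearranging: Q = [h_f·C^1.852·D^4.8704 / (10.67·L)]^(1/1.852)
Q = [26.8·141^1.852·0.463^4.8704 / (10.67·2500)]^0.540 = 0.4477 m³/s

Q ≈ 0.448 m³/s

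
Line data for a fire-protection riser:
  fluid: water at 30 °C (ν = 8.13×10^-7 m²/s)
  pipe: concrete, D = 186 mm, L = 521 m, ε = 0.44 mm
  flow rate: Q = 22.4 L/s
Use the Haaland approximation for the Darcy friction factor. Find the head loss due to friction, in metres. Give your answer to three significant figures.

h_f ≈ 2.45 m

V = 4Q/(πD²) = 4·0.0224/(π·0.186²) = 0.8244 m/s
Re = VD/ν = 0.8244·0.186/8.13×10^-7 = 1.89×10^5 → turbulent
ε/D = 0.44/186 = 0.00237
Haaland: f = 0.02529
h_f = f(L/D)V²/(2g) = 0.02529·(521/0.186)·0.8244²/(2·9.81) = 2.454 m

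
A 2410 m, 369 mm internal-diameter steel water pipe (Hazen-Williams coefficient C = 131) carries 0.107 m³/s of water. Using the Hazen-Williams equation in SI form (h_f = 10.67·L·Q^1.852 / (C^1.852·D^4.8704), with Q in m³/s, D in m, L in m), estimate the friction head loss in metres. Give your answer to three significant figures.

h_f ≈ 6.31 m

h_f = 10.67·2410·0.107^1.852 / (131^1.852·0.369^4.8704) = 6.312 m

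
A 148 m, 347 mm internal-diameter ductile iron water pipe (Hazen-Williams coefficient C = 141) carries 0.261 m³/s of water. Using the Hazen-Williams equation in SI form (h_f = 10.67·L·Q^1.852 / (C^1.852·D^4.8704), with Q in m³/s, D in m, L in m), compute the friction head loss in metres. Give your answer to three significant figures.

h_f = 10.67·148·0.261^1.852 / (141^1.852·0.347^4.8704) = 2.379 m

h_f ≈ 2.38 m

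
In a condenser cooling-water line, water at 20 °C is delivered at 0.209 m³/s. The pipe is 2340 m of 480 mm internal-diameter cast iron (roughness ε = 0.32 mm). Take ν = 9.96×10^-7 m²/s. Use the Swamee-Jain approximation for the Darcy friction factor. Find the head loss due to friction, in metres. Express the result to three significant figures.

h_f ≈ 6.19 m

V = 4Q/(πD²) = 4·0.209/(π·0.480²) = 1.155 m/s
Re = VD/ν = 1.155·0.480/9.96×10^-7 = 5.57×10^5 → turbulent
ε/D = 0.32/480 = 6.67×10^-4
Swamee-Jain: f = 0.01867
h_f = f(L/D)V²/(2g) = 0.01867·(2340/0.480)·1.155²/(2·9.81) = 6.187 m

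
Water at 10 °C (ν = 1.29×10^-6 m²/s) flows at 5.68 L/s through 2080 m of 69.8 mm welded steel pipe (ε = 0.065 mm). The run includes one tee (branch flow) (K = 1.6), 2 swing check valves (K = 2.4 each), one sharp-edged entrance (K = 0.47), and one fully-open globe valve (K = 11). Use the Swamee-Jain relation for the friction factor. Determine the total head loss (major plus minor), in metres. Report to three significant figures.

V = 4Q/(πD²) = 1.484 m/s; V²/2g = 0.1123 m
Re = 8.03×10^4, ε/D = 9.31×10^-4 → f = 0.02261 (Swamee-Jain)
Major: h_f = f(L/D)·V²/2g = 0.02261·29799·0.1123 = 75.66 m
Minor: ΣK = 17.9; h_m = ΣK·V²/2g = 2.007 m
Total H_L = 75.66 + 2.007 = 77.67 m

H_L ≈ 77.7 m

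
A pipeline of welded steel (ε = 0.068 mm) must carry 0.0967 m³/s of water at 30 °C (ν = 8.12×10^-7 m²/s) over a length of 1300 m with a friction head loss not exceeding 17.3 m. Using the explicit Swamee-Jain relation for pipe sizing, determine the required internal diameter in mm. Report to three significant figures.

Swamee-Jain (Type III): D = 0.66·[ε^1.25·(LQ²/(gh_f))^4.75 + ν·Q^9.4·(L/(gh_f))^5.2]^0.04
LQ²/(gh_f) = 0.07163; L/(gh_f) = 7.660
Term 1 = ε^1.25·(…)^4.75 = 2.25×10^-11; Term 2 = ν·Q^9.4·(…)^5.2 = 9.34×10^-12
D = 0.66·(2.25×10^-11 + 9.34×10^-12)^0.04 = 0.2510 m = 251 mm
Check: V = 1.95 m/s, Re = 6.04×10^5, f = 0.01593, h_f = 16.1 m ≈ 17.3 m ✓

D ≈ 251 mm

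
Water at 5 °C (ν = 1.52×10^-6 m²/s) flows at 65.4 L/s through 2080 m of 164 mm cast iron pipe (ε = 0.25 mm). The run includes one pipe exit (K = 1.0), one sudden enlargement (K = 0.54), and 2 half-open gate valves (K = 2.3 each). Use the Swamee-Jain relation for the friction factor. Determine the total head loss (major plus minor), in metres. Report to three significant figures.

H_L ≈ 143 m

V = 4Q/(πD²) = 3.096 m/s; V²/2g = 0.4885 m
Re = 3.34×10^5, ε/D = 0.00152 → f = 0.02261 (Swamee-Jain)
Major: h_f = f(L/D)·V²/2g = 0.02261·12683·0.4885 = 140.1 m
Minor: ΣK = 6.14; h_m = ΣK·V²/2g = 3.000 m
Total H_L = 140.1 + 3.000 = 143.1 m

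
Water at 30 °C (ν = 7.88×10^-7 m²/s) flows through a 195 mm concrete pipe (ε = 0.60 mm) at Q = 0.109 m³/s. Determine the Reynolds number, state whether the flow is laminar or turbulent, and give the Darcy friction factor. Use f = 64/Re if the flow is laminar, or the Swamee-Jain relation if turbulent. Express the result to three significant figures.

V = 4Q/(πD²) = 3.650 m/s
Re = VD/ν = 3.650·0.195/7.88×10^-7 = 9.03×10^5
Re > 4000 → turbulent; ε/D = 0.00308
Swamee-Jain: f = 0.02657

Re ≈ 9.03×10^5; turbulent; f ≈ 0.0266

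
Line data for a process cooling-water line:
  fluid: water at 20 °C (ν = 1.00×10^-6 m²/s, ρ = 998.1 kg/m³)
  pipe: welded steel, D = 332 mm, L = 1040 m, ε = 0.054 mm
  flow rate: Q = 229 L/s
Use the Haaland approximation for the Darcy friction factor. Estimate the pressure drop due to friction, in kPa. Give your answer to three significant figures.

V = 4Q/(πD²) = 4·0.229/(π·0.332²) = 2.645 m/s
Re = VD/ν = 2.645·0.332/1.00×10^-6 = 8.78×10^5 → turbulent
ε/D = 0.054/332 = 1.63×10^-4
Haaland: f = 0.01428
h_f = f(L/D)V²/(2g) = 0.01428·(1040/0.332)·2.645²/(2·9.81) = 15.95 m
Δp = ρg·h_f = 998.1·9.81·15.95 = 156.2 kPa

Δp ≈ 156 kPa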